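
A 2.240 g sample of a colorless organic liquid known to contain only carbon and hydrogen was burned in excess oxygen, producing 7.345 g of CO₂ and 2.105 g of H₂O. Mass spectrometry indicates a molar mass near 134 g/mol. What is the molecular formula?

C10H14

mol C = 7.345 g CO₂ ÷ 44.009 g/mol = 0.16690 mol
mol H = 2 × 2.105 g H₂O ÷ 18.015 g/mol = 0.23369 mol
Divide by the smallest (0.16690 mol): C 1.000, H 1.400
Multiplying each by 5 gives whole numbers: C 5.00, H 7.00
Empirical formula: C5H7
Empirical-formula mass = 67.11 g/mol; 134 ÷ 67.11 ≈ 2, so the molecular formula is C10H14.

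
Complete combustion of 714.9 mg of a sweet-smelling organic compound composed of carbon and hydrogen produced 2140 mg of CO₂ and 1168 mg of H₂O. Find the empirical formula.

C3H8

mol C = 2.140 g CO₂ ÷ 44.009 g/mol = 0.048626 mol
mol H = 2 × 1.168 g H₂O ÷ 18.015 g/mol = 0.12967 mol
Divide by the smallest (0.048626 mol): C 1.000, H 2.667
Multiplying each by 3 gives whole numbers: C 3.00, H 8.00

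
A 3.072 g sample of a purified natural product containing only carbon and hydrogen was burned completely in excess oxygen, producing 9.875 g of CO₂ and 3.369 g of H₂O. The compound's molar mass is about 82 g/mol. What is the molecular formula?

C6H10

mol C = 9.875 g CO₂ ÷ 44.009 g/mol = 0.22439 mol
mol H = 2 × 3.369 g H₂O ÷ 18.015 g/mol = 0.37402 mol
Divide by the smallest (0.22439 mol): C 1.000, H 1.667
Multiplying each by 3 gives whole numbers: C 3.00, H 5.00
Empirical formula: C3H5
Empirical-formula mass = 41.07 g/mol; 82 ÷ 41.07 ≈ 2, so the molecular formula is C6H10.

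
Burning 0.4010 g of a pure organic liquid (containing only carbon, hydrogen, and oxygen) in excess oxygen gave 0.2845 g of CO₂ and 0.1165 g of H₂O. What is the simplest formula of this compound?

CH2O3

mol C = 0.2845 g CO₂ ÷ 44.009 g/mol = 0.0064646 mol
mol H = 2 × 0.1165 g H₂O ÷ 18.015 g/mol = 0.012934 mol
mass O = 0.4010 − (0.077646 + 0.013037) = 0.31032 g → mol O = 0.31032 ÷ 15.999 = 0.019396 mol
Divide by the smallest (0.0064646 mol): C 1.000, H 2.001, O 3.000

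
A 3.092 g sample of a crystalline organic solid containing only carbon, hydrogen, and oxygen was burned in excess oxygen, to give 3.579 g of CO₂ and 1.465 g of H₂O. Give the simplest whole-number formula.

mol C = 3.579 g CO₂ ÷ 44.009 g/mol = 0.081324 mol
mol H = 2 × 1.465 g H₂O ÷ 18.015 g/mol = 0.16264 mol
mass O = 3.092 − (0.97679 + 0.16394) = 1.9513 g → mol O = 1.9513 ÷ 15.999 = 0.12196 mol
Divide by the smallest (0.081324 mol): C 1.000, H 2.000, O 1.500
Multiplying each by 2 gives whole numbers: C 2.00, H 4.00, O 3.00

C2H4O3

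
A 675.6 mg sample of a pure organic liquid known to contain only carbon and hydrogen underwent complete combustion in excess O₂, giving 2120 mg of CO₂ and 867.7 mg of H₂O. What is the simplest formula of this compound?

CH2

mol C = 2.120 g CO₂ ÷ 44.009 g/mol = 0.048172 mol
mol H = 2 × 0.8677 g H₂O ÷ 18.015 g/mol = 0.096331 mol
Divide by the smallest (0.048172 mol): C 1.000, H 2.000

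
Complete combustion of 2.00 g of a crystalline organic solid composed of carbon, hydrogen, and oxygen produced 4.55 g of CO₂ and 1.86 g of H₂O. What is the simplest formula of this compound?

mol C = 4.55 g CO₂ ÷ 44.009 g/mol = 0.1034 mol
mol H = 2 × 1.86 g H₂O ÷ 18.015 g/mol = 0.2065 mol
mass O = 2.00 − (1.242 + 0.2081) = 0.5501 g → mol O = 0.5501 ÷ 15.999 = 0.03438 mol
Divide by the smallest (0.03438 mol): C 3.007, H 6.006, O 1.000

C3H6O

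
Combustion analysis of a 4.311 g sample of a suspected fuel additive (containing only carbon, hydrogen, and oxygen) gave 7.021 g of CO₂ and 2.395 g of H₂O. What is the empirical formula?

mol C = 7.021 g CO₂ ÷ 44.009 g/mol = 0.15954 mol
mol H = 2 × 2.395 g H₂O ÷ 18.015 g/mol = 0.26589 mol
mass O = 4.311 − (1.9162 + 0.26802) = 2.1268 g → mol O = 2.1268 ÷ 15.999 = 0.13293 mol
Divide by the smallest (0.13293 mol): C 1.200, H 2.000, O 1.000
Multiplying each by 5 gives whole numbers: C 6.00, H 10.00, O 5.00

C6H10O5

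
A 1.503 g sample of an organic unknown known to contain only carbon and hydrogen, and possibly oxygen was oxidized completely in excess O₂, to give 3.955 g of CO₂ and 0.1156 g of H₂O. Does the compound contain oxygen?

yes

mol C = 3.955 g CO₂ ÷ 44.009 g/mol = 0.089868 mol
mol H = 2 × 0.1156 g H₂O ÷ 18.015 g/mol = 0.012834 mol
C and H account for only 1.0923 g of the 1.503 g sample; the remaining 0.41066 g must be oxygen.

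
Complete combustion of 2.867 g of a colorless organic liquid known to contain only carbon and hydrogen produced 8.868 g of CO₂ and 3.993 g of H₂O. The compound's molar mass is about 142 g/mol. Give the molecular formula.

C10H22

mol C = 8.868 g CO₂ ÷ 44.009 g/mol = 0.20150 mol
mol H = 2 × 3.993 g H₂O ÷ 18.015 g/mol = 0.44330 mol
Divide by the smallest (0.20150 mol): C 1.000, H 2.200
Multiplying each by 5 gives whole numbers: C 5.00, H 11.00
Empirical formula: C5H11
Empirical-formula mass = 71.14 g/mol; 142 ÷ 71.14 ≈ 2, so the molecular formula is C10H22.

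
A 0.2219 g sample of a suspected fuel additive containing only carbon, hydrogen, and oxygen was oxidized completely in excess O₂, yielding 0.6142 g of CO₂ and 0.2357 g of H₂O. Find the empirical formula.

mol C = 0.6142 g CO₂ ÷ 44.009 g/mol = 0.013956 mol
mol H = 2 × 0.2357 g H₂O ÷ 18.015 g/mol = 0.026167 mol
mass O = 0.2219 − (0.16763 + 0.026376) = 0.027895 g → mol O = 0.027895 ÷ 15.999 = 0.0017436 mol
Divide by the smallest (0.0017436 mol): C 8.004, H 15.008, O 1.000

C8H15O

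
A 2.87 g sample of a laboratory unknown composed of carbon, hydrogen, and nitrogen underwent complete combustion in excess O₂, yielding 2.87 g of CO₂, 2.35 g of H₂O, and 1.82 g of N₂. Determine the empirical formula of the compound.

CH4N2

mol C = 2.87 g CO₂ ÷ 44.009 g/mol = 0.06521 mol
mol H = 2 × 2.35 g H₂O ÷ 18.015 g/mol = 0.2609 mol
mol N = 2 × 1.82 g N₂ ÷ 28.014 g/mol = 0.1299 mol
Divide by the smallest (0.06521 mol): C 1.000, H 4.001, N 1.992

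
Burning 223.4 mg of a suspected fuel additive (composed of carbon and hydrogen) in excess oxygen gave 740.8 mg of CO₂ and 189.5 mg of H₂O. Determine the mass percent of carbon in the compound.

90.50%

mol C = 0.7408 g CO₂ ÷ 44.009 g/mol = 0.016833 mol
mol H = 2 × 0.1895 g H₂O ÷ 18.015 g/mol = 0.021038 mol
mass % C = 0.20218 g ÷ 0.2234 g × 100%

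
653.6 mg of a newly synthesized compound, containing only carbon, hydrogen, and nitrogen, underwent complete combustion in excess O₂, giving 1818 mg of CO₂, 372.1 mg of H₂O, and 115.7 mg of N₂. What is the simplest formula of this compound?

mol C = 1.818 g CO₂ ÷ 44.009 g/mol = 0.041310 mol
mol H = 2 × 0.3721 g H₂O ÷ 18.015 g/mol = 0.041310 mol
mol N = 2 × 0.1157 g N₂ ÷ 28.014 g/mol = 0.0082602 mol
Divide by the smallest (0.0082602 mol): C 5.001, H 5.001, N 1.000

C5H5N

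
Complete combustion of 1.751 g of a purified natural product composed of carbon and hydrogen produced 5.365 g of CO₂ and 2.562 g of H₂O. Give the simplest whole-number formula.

mol C = 5.365 g CO₂ ÷ 44.009 g/mol = 0.12191 mol
mol H = 2 × 2.562 g H₂O ÷ 18.015 g/mol = 0.28443 mol
Divide by the smallest (0.12191 mol): C 1.000, H 2.333
Multiplying each by 3 gives whole numbers: C 3.00, H 7.00

C3H7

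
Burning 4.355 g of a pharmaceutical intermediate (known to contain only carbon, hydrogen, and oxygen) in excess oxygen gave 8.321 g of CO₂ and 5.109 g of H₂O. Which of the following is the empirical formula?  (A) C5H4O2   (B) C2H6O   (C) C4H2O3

mol C = 8.321 g CO₂ ÷ 44.009 g/mol = 0.18907 mol
mol H = 2 × 5.109 g H₂O ÷ 18.015 g/mol = 0.56719 mol
mass O = 4.355 − (2.2710 + 0.57173) = 1.5123 g → mol O = 1.5123 ÷ 15.999 = 0.094524 mol
Divide by the smallest (0.094524 mol): C 2.000, H 6.001, O 1.000

(B) C2H6O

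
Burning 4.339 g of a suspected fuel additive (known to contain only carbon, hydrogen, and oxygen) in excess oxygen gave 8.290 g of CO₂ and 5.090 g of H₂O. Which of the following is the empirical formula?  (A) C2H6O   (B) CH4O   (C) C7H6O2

mol C = 8.290 g CO₂ ÷ 44.009 g/mol = 0.18837 mol
mol H = 2 × 5.090 g H₂O ÷ 18.015 g/mol = 0.56508 mol
mass O = 4.339 − (2.2625 + 0.56961) = 1.5069 g → mol O = 1.5069 ÷ 15.999 = 0.094186 mol
Divide by the smallest (0.094186 mol): C 2.000, H 6.000, O 1.000

(A) C2H6O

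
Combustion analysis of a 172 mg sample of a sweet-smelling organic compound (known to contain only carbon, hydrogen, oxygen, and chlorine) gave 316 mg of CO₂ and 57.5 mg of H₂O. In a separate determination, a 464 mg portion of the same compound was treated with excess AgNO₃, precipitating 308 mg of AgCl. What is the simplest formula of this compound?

mol C = 0.316 g CO₂ ÷ 44.009 g/mol = 0.007180 mol
mol H = 2 × 0.0575 g H₂O ÷ 18.015 g/mol = 0.006384 mol
From the AgCl data: mol Cl per gram of compound = (0.308 ÷ 143.318) ÷ 0.464 = 0.004632 mol/g, so in the 0.172 g combustion sample mol Cl = 0.0007966 mol
mass O = 0.172 − (0.08624 + 0.006435 + 0.02824) = 0.05108 g → mol O = 0.05108 ÷ 15.999 = 0.003193 mol
Divide by the smallest (0.0007966 mol): C 9.013, H 8.013, Cl 1.000, O 4.008

C9H8ClO4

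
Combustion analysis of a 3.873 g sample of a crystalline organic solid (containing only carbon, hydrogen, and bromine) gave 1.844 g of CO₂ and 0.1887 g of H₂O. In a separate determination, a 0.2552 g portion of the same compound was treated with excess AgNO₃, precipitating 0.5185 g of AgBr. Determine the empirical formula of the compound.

C2HBr2

mol C = 1.844 g CO₂ ÷ 44.009 g/mol = 0.041901 mol
mol H = 2 × 0.1887 g H₂O ÷ 18.015 g/mol = 0.020949 mol
From the AgBr data: mol Br per gram of compound = (0.5185 ÷ 187.772) ÷ 0.2552 = 0.010820 mol/g, so in the 3.873 g combustion sample mol Br = 0.041907 mol
Divide by the smallest (0.020949 mol): C 2.000, H 1.000, Br 2.000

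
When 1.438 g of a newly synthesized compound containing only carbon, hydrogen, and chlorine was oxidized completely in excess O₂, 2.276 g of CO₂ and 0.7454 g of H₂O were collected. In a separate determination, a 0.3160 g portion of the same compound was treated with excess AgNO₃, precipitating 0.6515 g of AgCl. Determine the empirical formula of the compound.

C5H8Cl2

mol C = 2.276 g CO₂ ÷ 44.009 g/mol = 0.051717 mol
mol H = 2 × 0.7454 g H₂O ÷ 18.015 g/mol = 0.082753 mol
From the AgCl data: mol Cl per gram of compound = (0.6515 ÷ 143.318) ÷ 0.3160 = 0.014386 mol/g, so in the 1.438 g combustion sample mol Cl = 0.020686 mol
Divide by the smallest (0.020686 mol): C 2.500, H 4.000, Cl 1.000
Multiplying each by 2 gives whole numbers: C 5.00, H 8.00, Cl 2.00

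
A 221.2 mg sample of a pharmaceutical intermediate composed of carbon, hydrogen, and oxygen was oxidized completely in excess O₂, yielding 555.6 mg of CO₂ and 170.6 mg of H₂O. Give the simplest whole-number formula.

C4H6O

mol C = 0.5556 g CO₂ ÷ 44.009 g/mol = 0.012625 mol
mol H = 2 × 0.1706 g H₂O ÷ 18.015 g/mol = 0.018940 mol
mass O = 0.2212 − (0.15164 + 0.019091) = 0.050474 g → mol O = 0.050474 ÷ 15.999 = 0.0031548 mol
Divide by the smallest (0.0031548 mol): C 4.002, H 6.003, O 1.000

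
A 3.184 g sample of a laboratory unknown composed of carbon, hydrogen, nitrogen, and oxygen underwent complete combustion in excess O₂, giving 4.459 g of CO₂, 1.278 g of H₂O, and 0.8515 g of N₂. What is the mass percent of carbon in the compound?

38.22%

mol C = 4.459 g CO₂ ÷ 44.009 g/mol = 0.10132 mol
mol H = 2 × 1.278 g H₂O ÷ 18.015 g/mol = 0.14188 mol
mol N = 2 × 0.8515 g N₂ ÷ 28.014 g/mol = 0.060791 mol
mass O = 3.184 − (1.2170 + 0.14302 + 0.85150) = 0.97253 g → mol O = 0.97253 ÷ 15.999 = 0.060787 mol
mass % C = 1.2170 g ÷ 3.184 g × 100%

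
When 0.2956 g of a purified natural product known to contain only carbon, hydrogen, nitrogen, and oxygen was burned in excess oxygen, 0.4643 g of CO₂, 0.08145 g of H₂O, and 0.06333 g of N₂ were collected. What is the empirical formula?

mol C = 0.4643 g CO₂ ÷ 44.009 g/mol = 0.010550 mol
mol H = 2 × 0.08145 g H₂O ÷ 18.015 g/mol = 0.0090425 mol
mol N = 2 × 0.06333 g N₂ ÷ 28.014 g/mol = 0.0045213 mol
mass O = 0.2956 − (0.12672 + 0.0091148 + 0.063330) = 0.096438 g → mol O = 0.096438 ÷ 15.999 = 0.0060277 mol
Divide by the smallest (0.0045213 mol): C 2.333, H 2.000, N 1.000, O 1.333
Multiplying each by 3 gives whole numbers: C 7.00, H 6.00, N 3.00, O 4.00

C7H6N3O4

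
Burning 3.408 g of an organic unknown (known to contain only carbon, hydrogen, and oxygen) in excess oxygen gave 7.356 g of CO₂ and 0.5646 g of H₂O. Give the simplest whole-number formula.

C8H3O4

mol C = 7.356 g CO₂ ÷ 44.009 g/mol = 0.16715 mol
mol H = 2 × 0.5646 g H₂O ÷ 18.015 g/mol = 0.062681 mol
mass O = 3.408 − (2.0076 + 0.063183) = 1.3372 g → mol O = 1.3372 ÷ 15.999 = 0.083581 mol
Divide by the smallest (0.062681 mol): C 2.667, H 1.000, O 1.333
Multiplying each by 3 gives whole numbers: C 8.00, H 3.00, O 4.00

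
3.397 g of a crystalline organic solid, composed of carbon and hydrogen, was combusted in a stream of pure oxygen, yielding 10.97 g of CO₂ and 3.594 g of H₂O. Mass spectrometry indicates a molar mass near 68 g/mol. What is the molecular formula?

mol C = 10.97 g CO₂ ÷ 44.009 g/mol = 0.24927 mol
mol H = 2 × 3.594 g H₂O ÷ 18.015 g/mol = 0.39900 mol
Divide by the smallest (0.24927 mol): C 1.000, H 1.601
Multiplying each by 5 gives whole numbers: C 5.00, H 8.00
Empirical formula: C5H8
Empirical-formula mass = 68.12 g/mol; 68 ÷ 68.12 ≈ 1, so the molecular formula is C5H8.

C5H8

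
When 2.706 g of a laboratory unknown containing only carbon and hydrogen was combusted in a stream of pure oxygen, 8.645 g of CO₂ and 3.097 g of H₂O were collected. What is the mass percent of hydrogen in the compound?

12.81%

mol C = 8.645 g CO₂ ÷ 44.009 g/mol = 0.19644 mol
mol H = 2 × 3.097 g H₂O ÷ 18.015 g/mol = 0.34382 mol
mass % H = 0.34658 g ÷ 2.706 g × 100%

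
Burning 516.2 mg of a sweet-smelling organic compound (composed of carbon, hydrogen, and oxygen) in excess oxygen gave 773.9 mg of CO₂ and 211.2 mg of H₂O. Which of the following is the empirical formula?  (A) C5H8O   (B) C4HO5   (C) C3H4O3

(C) C3H4O3

mol C = 0.7739 g CO₂ ÷ 44.009 g/mol = 0.017585 mol
mol H = 2 × 0.2112 g H₂O ÷ 18.015 g/mol = 0.023447 mol
mass O = 0.5162 − (0.21121 + 0.023635) = 0.28135 g → mol O = 0.28135 ÷ 15.999 = 0.017586 mol
Divide by the smallest (0.017585 mol): C 1.000, H 1.333, O 1.000
Multiplying each by 3 gives whole numbers: C 3.00, H 4.00, O 3.00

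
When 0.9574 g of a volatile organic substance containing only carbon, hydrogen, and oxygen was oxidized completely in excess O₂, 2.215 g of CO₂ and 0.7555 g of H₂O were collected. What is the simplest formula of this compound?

C3H5O

mol C = 2.215 g CO₂ ÷ 44.009 g/mol = 0.050331 mol
mol H = 2 × 0.7555 g H₂O ÷ 18.015 g/mol = 0.083875 mol
mass O = 0.9574 − (0.60452 + 0.084546) = 0.26833 g → mol O = 0.26833 ÷ 15.999 = 0.016772 mol
Divide by the smallest (0.016772 mol): C 3.001, H 5.001, O 1.000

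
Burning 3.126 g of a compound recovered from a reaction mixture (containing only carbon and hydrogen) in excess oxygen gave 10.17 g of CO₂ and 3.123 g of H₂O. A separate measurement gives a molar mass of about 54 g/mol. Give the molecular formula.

C4H6

mol C = 10.17 g CO₂ ÷ 44.009 g/mol = 0.23109 mol
mol H = 2 × 3.123 g H₂O ÷ 18.015 g/mol = 0.34671 mol
Divide by the smallest (0.23109 mol): C 1.000, H 1.500
Multiplying each by 2 gives whole numbers: C 2.00, H 3.00
Empirical formula: C2H3
Empirical-formula mass = 27.05 g/mol; 54 ÷ 27.05 ≈ 2, so the molecular formula is C4H6.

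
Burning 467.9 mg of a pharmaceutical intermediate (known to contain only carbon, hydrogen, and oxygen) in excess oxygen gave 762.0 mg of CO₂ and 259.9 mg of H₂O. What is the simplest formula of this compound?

mol C = 0.7620 g CO₂ ÷ 44.009 g/mol = 0.017315 mol
mol H = 2 × 0.2599 g H₂O ÷ 18.015 g/mol = 0.028854 mol
mass O = 0.4679 − (0.20797 + 0.029085) = 0.23085 g → mol O = 0.23085 ÷ 15.999 = 0.014429 mol
Divide by the smallest (0.014429 mol): C 1.200, H 2.000, O 1.000
Multiplying each by 5 gives whole numbers: C 6.00, H 10.00, O 5.00

C6H10O5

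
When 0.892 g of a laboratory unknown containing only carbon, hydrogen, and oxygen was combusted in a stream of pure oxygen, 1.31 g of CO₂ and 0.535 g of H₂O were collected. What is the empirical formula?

mol C = 1.31 g CO₂ ÷ 44.009 g/mol = 0.02977 mol
mol H = 2 × 0.535 g H₂O ÷ 18.015 g/mol = 0.05939 mol
mass O = 0.892 − (0.3575 + 0.05987) = 0.4746 g → mol O = 0.4746 ÷ 15.999 = 0.02966 mol
Divide by the smallest (0.02966 mol): C 1.003, H 2.002, O 1.000

CH2O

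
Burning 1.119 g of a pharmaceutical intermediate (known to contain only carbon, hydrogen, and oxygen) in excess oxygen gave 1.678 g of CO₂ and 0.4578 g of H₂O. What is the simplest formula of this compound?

mol C = 1.678 g CO₂ ÷ 44.009 g/mol = 0.038129 mol
mol H = 2 × 0.4578 g H₂O ÷ 18.015 g/mol = 0.050824 mol
mass O = 1.119 − (0.45796 + 0.051231) = 0.60981 g → mol O = 0.60981 ÷ 15.999 = 0.038115 mol
Divide by the smallest (0.038115 mol): C 1.000, H 1.333, O 1.000
Multiplying each by 3 gives whole numbers: C 3.00, H 4.00, O 3.00

C3H4O3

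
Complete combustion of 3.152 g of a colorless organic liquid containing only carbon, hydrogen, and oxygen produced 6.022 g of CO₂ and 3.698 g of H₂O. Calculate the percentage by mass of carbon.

52.14%

mol C = 6.022 g CO₂ ÷ 44.009 g/mol = 0.13684 mol
mol H = 2 × 3.698 g H₂O ÷ 18.015 g/mol = 0.41055 mol
mass O = 3.152 − (1.6435 + 0.41383) = 1.0946 g → mol O = 1.0946 ÷ 15.999 = 0.068419 mol
mass % C = 1.6435 g ÷ 3.152 g × 100%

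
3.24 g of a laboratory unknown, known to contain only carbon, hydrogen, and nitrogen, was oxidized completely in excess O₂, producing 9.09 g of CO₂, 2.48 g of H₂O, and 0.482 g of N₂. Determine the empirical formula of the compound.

C6H8N

mol C = 9.09 g CO₂ ÷ 44.009 g/mol = 0.2065 mol
mol H = 2 × 2.48 g H₂O ÷ 18.015 g/mol = 0.2753 mol
mol N = 2 × 0.482 g N₂ ÷ 28.014 g/mol = 0.03441 mol
Divide by the smallest (0.03441 mol): C 6.002, H 8.001, N 1.000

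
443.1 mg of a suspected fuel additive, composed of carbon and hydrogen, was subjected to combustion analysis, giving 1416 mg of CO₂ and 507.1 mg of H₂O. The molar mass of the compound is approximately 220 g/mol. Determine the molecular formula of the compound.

mol C = 1.416 g CO₂ ÷ 44.009 g/mol = 0.032175 mol
mol H = 2 × 0.5071 g H₂O ÷ 18.015 g/mol = 0.056298 mol
Divide by the smallest (0.032175 mol): C 1.000, H 1.750
Multiplying each by 4 gives whole numbers: C 4.00, H 7.00
Empirical formula: C4H7
Empirical-formula mass = 55.10 g/mol; 220 ÷ 55.10 ≈ 4, so the molecular formula is C16H28.

C16H28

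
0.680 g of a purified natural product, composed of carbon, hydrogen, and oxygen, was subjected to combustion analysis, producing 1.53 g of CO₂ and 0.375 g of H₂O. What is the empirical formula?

mol C = 1.53 g CO₂ ÷ 44.009 g/mol = 0.03477 mol
mol H = 2 × 0.375 g H₂O ÷ 18.015 g/mol = 0.04163 mol
mass O = 0.680 − (0.4176 + 0.04197) = 0.2205 g → mol O = 0.2205 ÷ 15.999 = 0.01378 mol
Divide by the smallest (0.01378 mol): C 2.523, H 3.021, O 1.000
Multiplying each by 2 gives whole numbers: C 5.05, H 6.04, O 2.00

C5H6O2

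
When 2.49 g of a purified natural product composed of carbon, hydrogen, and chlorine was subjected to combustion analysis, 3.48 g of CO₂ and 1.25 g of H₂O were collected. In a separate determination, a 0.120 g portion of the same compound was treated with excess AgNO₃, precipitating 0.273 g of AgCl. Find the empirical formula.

mol C = 3.48 g CO₂ ÷ 44.009 g/mol = 0.07907 mol
mol H = 2 × 1.25 g H₂O ÷ 18.015 g/mol = 0.1388 mol
From the AgCl data: mol Cl per gram of compound = (0.273 ÷ 143.318) ÷ 0.120 = 0.01587 mol/g, so in the 2.49 g combustion sample mol Cl = 0.03953 mol
Divide by the smallest (0.03953 mol): C 2.001, H 3.511, Cl 1.000
Multiplying each by 2 gives whole numbers: C 4.00, H 7.02, Cl 2.00

C4H7Cl2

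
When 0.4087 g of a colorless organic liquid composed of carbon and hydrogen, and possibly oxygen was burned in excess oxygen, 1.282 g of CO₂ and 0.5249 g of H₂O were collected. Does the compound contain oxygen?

mol C = 1.282 g CO₂ ÷ 44.009 g/mol = 0.029130 mol
mol H = 2 × 0.5249 g H₂O ÷ 18.015 g/mol = 0.058274 mol
C and H together account for 0.40863 g — essentially the entire 0.4087 g sample — so the compound contains no oxygen.

no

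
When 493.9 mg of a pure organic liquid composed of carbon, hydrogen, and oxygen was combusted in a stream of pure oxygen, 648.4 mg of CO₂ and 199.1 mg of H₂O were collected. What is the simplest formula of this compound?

C4H6O5

mol C = 0.6484 g CO₂ ÷ 44.009 g/mol = 0.014733 mol
mol H = 2 × 0.1991 g H₂O ÷ 18.015 g/mol = 0.022104 mol
mass O = 0.4939 − (0.17696 + 0.022281) = 0.29466 g → mol O = 0.29466 ÷ 15.999 = 0.018417 mol
Divide by the smallest (0.014733 mol): C 1.000, H 1.500, O 1.250
Multiplying each by 4 gives whole numbers: C 4.00, H 6.00, O 5.00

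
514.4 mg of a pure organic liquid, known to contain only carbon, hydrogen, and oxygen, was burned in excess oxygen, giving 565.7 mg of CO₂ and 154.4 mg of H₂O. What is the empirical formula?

C3H4O5

mol C = 0.5657 g CO₂ ÷ 44.009 g/mol = 0.012854 mol
mol H = 2 × 0.1544 g H₂O ÷ 18.015 g/mol = 0.017141 mol
mass O = 0.5144 − (0.15439 + 0.017278) = 0.34273 g → mol O = 0.34273 ÷ 15.999 = 0.021422 mol
Divide by the smallest (0.012854 mol): C 1.000, H 1.334, O 1.667
Multiplying each by 3 gives whole numbers: C 3.00, H 4.00, O 5.00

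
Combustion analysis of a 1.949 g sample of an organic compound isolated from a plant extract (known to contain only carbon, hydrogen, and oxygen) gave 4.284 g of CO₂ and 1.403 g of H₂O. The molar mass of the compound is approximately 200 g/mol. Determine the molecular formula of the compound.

C10H16O4

mol C = 4.284 g CO₂ ÷ 44.009 g/mol = 0.097344 mol
mol H = 2 × 1.403 g H₂O ÷ 18.015 g/mol = 0.15576 mol
mass O = 1.949 − (1.1692 + 0.15701) = 0.62280 g → mol O = 0.62280 ÷ 15.999 = 0.038927 mol
Divide by the smallest (0.038927 mol): C 2.501, H 4.001, O 1.000
Multiplying each by 2 gives whole numbers: C 5.00, H 8.00, O 2.00
Empirical formula: C5H8O2
Empirical-formula mass = 100.12 g/mol; 200 ÷ 100.12 ≈ 2, so the molecular formula is C10H16O4.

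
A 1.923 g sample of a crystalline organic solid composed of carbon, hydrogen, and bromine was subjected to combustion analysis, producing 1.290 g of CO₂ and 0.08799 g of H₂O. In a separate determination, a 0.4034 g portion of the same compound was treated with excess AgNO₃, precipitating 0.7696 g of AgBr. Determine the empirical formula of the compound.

C3HBr2

mol C = 1.290 g CO₂ ÷ 44.009 g/mol = 0.029312 mol
mol H = 2 × 0.08799 g H₂O ÷ 18.015 g/mol = 0.0097685 mol
From the AgBr data: mol Br per gram of compound = (0.7696 ÷ 187.772) ÷ 0.4034 = 0.010160 mol/g, so in the 1.923 g combustion sample mol Br = 0.019538 mol
Divide by the smallest (0.0097685 mol): C 3.001, H 1.000, Br 2.000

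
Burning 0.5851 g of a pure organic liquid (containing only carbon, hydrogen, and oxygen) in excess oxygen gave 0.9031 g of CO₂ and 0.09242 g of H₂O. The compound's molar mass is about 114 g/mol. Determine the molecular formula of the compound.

C4H2O4

mol C = 0.9031 g CO₂ ÷ 44.009 g/mol = 0.020521 mol
mol H = 2 × 0.09242 g H₂O ÷ 18.015 g/mol = 0.010260 mol
mass O = 0.5851 − (0.24648 + 0.010342) = 0.32828 g → mol O = 0.32828 ÷ 15.999 = 0.020519 mol
Divide by the smallest (0.010260 mol): C 2.000, H 1.000, O 2.000
Empirical formula: C2HO2
Empirical-formula mass = 57.03 g/mol; 114 ÷ 57.03 ≈ 2, so the molecular formula is C4H2O4.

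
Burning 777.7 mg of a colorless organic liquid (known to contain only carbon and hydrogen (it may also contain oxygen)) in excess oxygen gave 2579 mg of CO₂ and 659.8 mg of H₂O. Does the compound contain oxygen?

no

mol C = 2.579 g CO₂ ÷ 44.009 g/mol = 0.058602 mol
mol H = 2 × 0.6598 g H₂O ÷ 18.015 g/mol = 0.073250 mol
C and H together account for 0.77770 g — essentially the entire 0.7777 g sample — so the compound contains no oxygen.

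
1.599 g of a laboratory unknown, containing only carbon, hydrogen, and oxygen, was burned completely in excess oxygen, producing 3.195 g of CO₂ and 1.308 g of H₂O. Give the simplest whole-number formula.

mol C = 3.195 g CO₂ ÷ 44.009 g/mol = 0.072599 mol
mol H = 2 × 1.308 g H₂O ÷ 18.015 g/mol = 0.14521 mol
mass O = 1.599 − (0.87198 + 0.14637) = 0.58064 g → mol O = 0.58064 ÷ 15.999 = 0.036292 mol
Divide by the smallest (0.036292 mol): C 2.000, H 4.001, O 1.000

C2H4O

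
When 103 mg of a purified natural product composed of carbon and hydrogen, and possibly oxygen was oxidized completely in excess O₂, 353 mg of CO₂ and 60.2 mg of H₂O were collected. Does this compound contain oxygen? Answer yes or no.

no

mol C = 0.353 g CO₂ ÷ 44.009 g/mol = 0.008021 mol
mol H = 2 × 0.0602 g H₂O ÷ 18.015 g/mol = 0.006683 mol
C and H together account for 0.1031 g — essentially the entire 0.103 g sample — so the compound contains no oxygen.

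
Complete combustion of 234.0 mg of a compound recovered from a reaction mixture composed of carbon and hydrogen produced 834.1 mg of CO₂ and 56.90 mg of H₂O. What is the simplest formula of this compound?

mol C = 0.8341 g CO₂ ÷ 44.009 g/mol = 0.018953 mol
mol H = 2 × 0.05690 g H₂O ÷ 18.015 g/mol = 0.0063170 mol
Divide by the smallest (0.0063170 mol): C 3.000, H 1.000

C3H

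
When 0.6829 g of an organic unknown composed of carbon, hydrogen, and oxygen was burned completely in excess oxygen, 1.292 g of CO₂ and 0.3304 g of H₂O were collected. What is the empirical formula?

mol C = 1.292 g CO₂ ÷ 44.009 g/mol = 0.029358 mol
mol H = 2 × 0.3304 g H₂O ÷ 18.015 g/mol = 0.036681 mol
mass O = 0.6829 − (0.35261 + 0.036974) = 0.29331 g → mol O = 0.29331 ÷ 15.999 = 0.018333 mol
Divide by the smallest (0.018333 mol): C 1.601, H 2.001, O 1.000
Multiplying each by 5 gives whole numbers: C 8.01, H 10.00, O 5.00

C8H10O5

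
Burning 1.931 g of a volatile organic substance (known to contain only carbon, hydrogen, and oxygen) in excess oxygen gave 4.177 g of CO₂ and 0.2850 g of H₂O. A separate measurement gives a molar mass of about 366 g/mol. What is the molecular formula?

C18H6O9

mol C = 4.177 g CO₂ ÷ 44.009 g/mol = 0.094912 mol
mol H = 2 × 0.2850 g H₂O ÷ 18.015 g/mol = 0.031640 mol
mass O = 1.931 − (1.1400 + 0.031893) = 0.75911 g → mol O = 0.75911 ÷ 15.999 = 0.047448 mol
Divide by the smallest (0.031640 mol): C 3.000, H 1.000, O 1.500
Multiplying each by 2 gives whole numbers: C 6.00, H 2.00, O 3.00
Empirical formula: C6H2O3
Empirical-formula mass = 122.08 g/mol; 366 ÷ 122.08 ≈ 3, so the molecular formula is C18H6O9.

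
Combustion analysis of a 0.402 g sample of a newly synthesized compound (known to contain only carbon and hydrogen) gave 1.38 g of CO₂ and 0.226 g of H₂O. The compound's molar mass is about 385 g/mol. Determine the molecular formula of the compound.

mol C = 1.38 g CO₂ ÷ 44.009 g/mol = 0.03136 mol
mol H = 2 × 0.226 g H₂O ÷ 18.015 g/mol = 0.02509 mol
Divide by the smallest (0.02509 mol): C 1.250, H 1.000
Multiplying each by 4 gives whole numbers: C 5.00, H 4.00
Empirical formula: C5H4
Empirical-formula mass = 64.09 g/mol; 385 ÷ 64.09 ≈ 6, so the molecular formula is C30H24.

C30H24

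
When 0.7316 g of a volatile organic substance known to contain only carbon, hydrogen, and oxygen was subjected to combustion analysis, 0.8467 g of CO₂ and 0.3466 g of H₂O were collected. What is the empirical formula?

mol C = 0.8467 g CO₂ ÷ 44.009 g/mol = 0.019239 mol
mol H = 2 × 0.3466 g H₂O ÷ 18.015 g/mol = 0.038479 mol
mass O = 0.7316 − (0.23108 + 0.038787) = 0.46173 g → mol O = 0.46173 ÷ 15.999 = 0.028860 mol
Divide by the smallest (0.019239 mol): C 1.000, H 2.000, O 1.500
Multiplying each by 2 gives whole numbers: C 2.00, H 4.00, O 3.00

C2H4O3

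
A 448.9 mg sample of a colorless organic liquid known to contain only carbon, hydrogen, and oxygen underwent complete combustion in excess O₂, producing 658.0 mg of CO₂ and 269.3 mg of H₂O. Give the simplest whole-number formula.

CH2O

mol C = 0.6580 g CO₂ ÷ 44.009 g/mol = 0.014951 mol
mol H = 2 × 0.2693 g H₂O ÷ 18.015 g/mol = 0.029897 mol
mass O = 0.4489 − (0.17958 + 0.030136) = 0.23918 g → mol O = 0.23918 ÷ 15.999 = 0.014950 mol
Divide by the smallest (0.014950 mol): C 1.000, H 2.000, O 1.000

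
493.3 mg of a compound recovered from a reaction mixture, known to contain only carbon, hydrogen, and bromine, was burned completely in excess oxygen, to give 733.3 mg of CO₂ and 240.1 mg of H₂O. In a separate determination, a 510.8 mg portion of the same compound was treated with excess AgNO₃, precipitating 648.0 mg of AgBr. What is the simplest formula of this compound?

mol C = 0.7333 g CO₂ ÷ 44.009 g/mol = 0.016663 mol
mol H = 2 × 0.2401 g H₂O ÷ 18.015 g/mol = 0.026656 mol
From the AgBr data: mol Br per gram of compound = (0.6480 ÷ 187.772) ÷ 0.5108 = 0.0067561 mol/g, so in the 0.4933 g combustion sample mol Br = 0.0033328 mol
Divide by the smallest (0.0033328 mol): C 5.000, H 7.998, Br 1.000

C5H8Br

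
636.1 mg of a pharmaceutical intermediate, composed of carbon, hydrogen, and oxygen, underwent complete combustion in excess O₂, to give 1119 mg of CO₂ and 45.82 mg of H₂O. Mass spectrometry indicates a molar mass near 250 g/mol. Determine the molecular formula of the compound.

C10H2O8

mol C = 1.119 g CO₂ ÷ 44.009 g/mol = 0.025427 mol
mol H = 2 × 0.04582 g H₂O ÷ 18.015 g/mol = 0.0050869 mol
mass O = 0.6361 − (0.30540 + 0.0051276) = 0.32557 g → mol O = 0.32557 ÷ 15.999 = 0.020350 mol
Divide by the smallest (0.0050869 mol): C 4.998, H 1.000, O 4.000
Empirical formula: C5HO4
Empirical-formula mass = 125.06 g/mol; 250 ÷ 125.06 ≈ 2, so the molecular formula is C10H2O8.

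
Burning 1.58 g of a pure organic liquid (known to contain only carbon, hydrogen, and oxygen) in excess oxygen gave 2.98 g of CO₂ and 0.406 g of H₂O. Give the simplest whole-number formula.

C3H2O2

mol C = 2.98 g CO₂ ÷ 44.009 g/mol = 0.06771 mol
mol H = 2 × 0.406 g H₂O ÷ 18.015 g/mol = 0.04507 mol
mass O = 1.58 − (0.8133 + 0.04543) = 0.7213 g → mol O = 0.7213 ÷ 15.999 = 0.04508 mol
Divide by the smallest (0.04507 mol): C 1.502, H 1.000, O 1.000
Multiplying each by 2 gives whole numbers: C 3.00, H 2.00, O 2.00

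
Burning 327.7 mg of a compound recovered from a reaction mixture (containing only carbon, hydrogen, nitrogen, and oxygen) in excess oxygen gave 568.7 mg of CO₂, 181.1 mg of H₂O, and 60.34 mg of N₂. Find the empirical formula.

C9H14N3O4

mol C = 0.5687 g CO₂ ÷ 44.009 g/mol = 0.012922 mol
mol H = 2 × 0.1811 g H₂O ÷ 18.015 g/mol = 0.020105 mol
mol N = 2 × 0.06034 g N₂ ÷ 28.014 g/mol = 0.0043078 mol
mass O = 0.3277 − (0.15521 + 0.020266 + 0.060340) = 0.091883 g → mol O = 0.091883 ÷ 15.999 = 0.0057431 mol
Divide by the smallest (0.0043078 mol): C 3.000, H 4.667, N 1.000, O 1.333
Multiplying each by 3 gives whole numbers: C 9.00, H 14.00, N 3.00, O 4.00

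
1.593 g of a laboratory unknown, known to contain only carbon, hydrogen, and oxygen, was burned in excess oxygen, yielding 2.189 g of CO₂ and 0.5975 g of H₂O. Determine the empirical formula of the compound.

C6H8O7

mol C = 2.189 g CO₂ ÷ 44.009 g/mol = 0.049740 mol
mol H = 2 × 0.5975 g H₂O ÷ 18.015 g/mol = 0.066334 mol
mass O = 1.593 − (0.59743 + 0.066864) = 0.92871 g → mol O = 0.92871 ÷ 15.999 = 0.058048 mol
Divide by the smallest (0.049740 mol): C 1.000, H 1.334, O 1.167
Multiplying each by 6 gives whole numbers: C 6.00, H 8.00, O 7.00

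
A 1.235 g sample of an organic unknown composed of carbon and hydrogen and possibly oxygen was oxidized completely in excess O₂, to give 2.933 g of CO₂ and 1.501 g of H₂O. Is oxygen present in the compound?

yes

mol C = 2.933 g CO₂ ÷ 44.009 g/mol = 0.066645 mol
mol H = 2 × 1.501 g H₂O ÷ 18.015 g/mol = 0.16664 mol
C and H account for only 0.96845 g of the 1.235 g sample; the remaining 0.26655 g must be oxygen.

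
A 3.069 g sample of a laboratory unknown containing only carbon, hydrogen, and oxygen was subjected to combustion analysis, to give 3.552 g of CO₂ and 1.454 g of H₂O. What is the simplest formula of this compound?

mol C = 3.552 g CO₂ ÷ 44.009 g/mol = 0.080711 mol
mol H = 2 × 1.454 g H₂O ÷ 18.015 g/mol = 0.16142 mol
mass O = 3.069 − (0.96942 + 0.16271) = 1.9369 g → mol O = 1.9369 ÷ 15.999 = 0.12106 mol
Divide by the smallest (0.080711 mol): C 1.000, H 2.000, O 1.500
Multiplying each by 2 gives whole numbers: C 2.00, H 4.00, O 3.00

C2H4O3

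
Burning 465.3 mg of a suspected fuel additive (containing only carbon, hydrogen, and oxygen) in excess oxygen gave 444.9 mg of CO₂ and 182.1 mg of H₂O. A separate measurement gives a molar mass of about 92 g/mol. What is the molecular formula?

C2H4O4

mol C = 0.4449 g CO₂ ÷ 44.009 g/mol = 0.010109 mol
mol H = 2 × 0.1821 g H₂O ÷ 18.015 g/mol = 0.020216 mol
mass O = 0.4653 − (0.12142 + 0.020378) = 0.32350 g → mol O = 0.32350 ÷ 15.999 = 0.020220 mol
Divide by the smallest (0.010109 mol): C 1.000, H 2.000, O 2.000
Empirical formula: CH2O2
Empirical-formula mass = 46.02 g/mol; 92 ÷ 46.02 ≈ 2, so the molecular formula is C2H4O4.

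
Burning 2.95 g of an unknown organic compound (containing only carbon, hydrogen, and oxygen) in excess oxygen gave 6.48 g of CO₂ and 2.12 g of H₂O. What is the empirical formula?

mol C = 6.48 g CO₂ ÷ 44.009 g/mol = 0.1472 mol
mol H = 2 × 2.12 g H₂O ÷ 18.015 g/mol = 0.2354 mol
mass O = 2.95 − (1.769 + 0.2372) = 0.9442 g → mol O = 0.9442 ÷ 15.999 = 0.05902 mol
Divide by the smallest (0.05902 mol): C 2.495, H 3.988, O 1.000
Multiplying each by 2 gives whole numbers: C 4.99, H 7.98, O 2.00

C5H8O2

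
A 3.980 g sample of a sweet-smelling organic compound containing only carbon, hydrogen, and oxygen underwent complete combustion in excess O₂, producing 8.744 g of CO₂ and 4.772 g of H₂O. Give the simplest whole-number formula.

mol C = 8.744 g CO₂ ÷ 44.009 g/mol = 0.19869 mol
mol H = 2 × 4.772 g H₂O ÷ 18.015 g/mol = 0.52978 mol
mass O = 3.980 − (2.3864 + 0.53402) = 1.0596 g → mol O = 1.0596 ÷ 15.999 = 0.066226 mol
Divide by the smallest (0.066226 mol): C 3.000, H 8.000, O 1.000

C3H8O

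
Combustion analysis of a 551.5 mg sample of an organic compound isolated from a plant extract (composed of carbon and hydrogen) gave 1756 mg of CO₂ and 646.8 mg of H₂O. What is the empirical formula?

mol C = 1.756 g CO₂ ÷ 44.009 g/mol = 0.039901 mol
mol H = 2 × 0.6468 g H₂O ÷ 18.015 g/mol = 0.071807 mol
Divide by the smallest (0.039901 mol): C 1.000, H 1.800
Multiplying each by 5 gives whole numbers: C 5.00, H 9.00

C5H9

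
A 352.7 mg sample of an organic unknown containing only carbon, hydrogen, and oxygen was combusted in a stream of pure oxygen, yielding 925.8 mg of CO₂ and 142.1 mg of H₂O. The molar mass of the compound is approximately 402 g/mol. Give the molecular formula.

C24H18O6

mol C = 0.9258 g CO₂ ÷ 44.009 g/mol = 0.021037 mol
mol H = 2 × 0.1421 g H₂O ÷ 18.015 g/mol = 0.015776 mol
mass O = 0.3527 − (0.25267 + 0.015902) = 0.084127 g → mol O = 0.084127 ÷ 15.999 = 0.0052583 mol
Divide by the smallest (0.0052583 mol): C 4.001, H 3.000, O 1.000
Empirical formula: C4H3O
Empirical-formula mass = 67.07 g/mol; 402 ÷ 67.07 ≈ 6, so the molecular formula is C24H18O6.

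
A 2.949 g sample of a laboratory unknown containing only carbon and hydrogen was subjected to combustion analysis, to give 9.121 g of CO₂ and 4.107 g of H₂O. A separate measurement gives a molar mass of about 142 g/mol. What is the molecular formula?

mol C = 9.121 g CO₂ ÷ 44.009 g/mol = 0.20725 mol
mol H = 2 × 4.107 g H₂O ÷ 18.015 g/mol = 0.45595 mol
Divide by the smallest (0.20725 mol): C 1.000, H 2.200
Multiplying each by 5 gives whole numbers: C 5.00, H 11.00
Empirical formula: C5H11
Empirical-formula mass = 71.14 g/mol; 142 ÷ 71.14 ≈ 2, so the molecular formula is C10H22.

C10H22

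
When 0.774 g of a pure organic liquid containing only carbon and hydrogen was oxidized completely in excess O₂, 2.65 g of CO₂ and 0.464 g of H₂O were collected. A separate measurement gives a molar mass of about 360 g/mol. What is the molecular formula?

mol C = 2.65 g CO₂ ÷ 44.009 g/mol = 0.06021 mol
mol H = 2 × 0.464 g H₂O ÷ 18.015 g/mol = 0.05151 mol
Divide by the smallest (0.05151 mol): C 1.169, H 1.000
Multiplying each by 6 gives whole numbers: C 7.01, H 6.00
Empirical formula: C7H6
Empirical-formula mass = 90.12 g/mol; 360 ÷ 90.12 ≈ 4, so the molecular formula is C28H24.

C28H24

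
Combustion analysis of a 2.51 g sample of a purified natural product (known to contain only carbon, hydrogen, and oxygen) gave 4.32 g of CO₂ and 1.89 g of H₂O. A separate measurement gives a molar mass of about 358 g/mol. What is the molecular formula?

mol C = 4.32 g CO₂ ÷ 44.009 g/mol = 0.09816 mol
mol H = 2 × 1.89 g H₂O ÷ 18.015 g/mol = 0.2098 mol
mass O = 2.51 − (1.179 + 0.2115) = 1.119 g → mol O = 1.119 ÷ 15.999 = 0.06997 mol
Divide by the smallest (0.06997 mol): C 1.403, H 2.999, O 1.000
Multiplying each by 5 gives whole numbers: C 7.01, H 14.99, O 5.00
Empirical formula: C7H15O5
Empirical-formula mass = 179.19 g/mol; 358 ÷ 179.19 ≈ 2, so the molecular formula is C14H30O10.

C14H30O10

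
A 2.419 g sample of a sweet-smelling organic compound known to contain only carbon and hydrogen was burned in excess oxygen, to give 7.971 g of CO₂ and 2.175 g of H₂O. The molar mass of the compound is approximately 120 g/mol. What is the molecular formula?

C9H12

mol C = 7.971 g CO₂ ÷ 44.009 g/mol = 0.18112 mol
mol H = 2 × 2.175 g H₂O ÷ 18.015 g/mol = 0.24147 mol
Divide by the smallest (0.18112 mol): C 1.000, H 1.333
Multiplying each by 3 gives whole numbers: C 3.00, H 4.00
Empirical formula: C3H4
Empirical-formula mass = 40.06 g/mol; 120 ÷ 40.06 ≈ 3, so the molecular formula is C9H12.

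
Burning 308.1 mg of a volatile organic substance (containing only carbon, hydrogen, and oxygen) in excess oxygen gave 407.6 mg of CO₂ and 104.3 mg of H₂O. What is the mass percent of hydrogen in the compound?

mol C = 0.4076 g CO₂ ÷ 44.009 g/mol = 0.0092617 mol
mol H = 2 × 0.1043 g H₂O ÷ 18.015 g/mol = 0.011579 mol
mass O = 0.3081 − (0.11124 + 0.011672) = 0.18519 g → mol O = 0.18519 ÷ 15.999 = 0.011575 mol
mass % H = 0.011672 g ÷ 0.3081 g × 100%

3.79%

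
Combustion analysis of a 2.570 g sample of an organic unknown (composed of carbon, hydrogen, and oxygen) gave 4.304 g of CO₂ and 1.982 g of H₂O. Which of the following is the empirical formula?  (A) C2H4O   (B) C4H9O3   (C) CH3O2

(B) C4H9O3

mol C = 4.304 g CO₂ ÷ 44.009 g/mol = 0.097798 mol
mol H = 2 × 1.982 g H₂O ÷ 18.015 g/mol = 0.22004 mol
mass O = 2.570 − (1.1747 + 0.22180) = 1.1735 g → mol O = 1.1735 ÷ 15.999 = 0.073351 mol
Divide by the smallest (0.073351 mol): C 1.333, H 3.000, O 1.000
Multiplying each by 3 gives whole numbers: C 4.00, H 9.00, O 3.00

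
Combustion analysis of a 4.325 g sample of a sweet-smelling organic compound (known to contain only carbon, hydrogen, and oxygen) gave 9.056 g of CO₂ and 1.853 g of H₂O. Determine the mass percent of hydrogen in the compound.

4.79%

mol C = 9.056 g CO₂ ÷ 44.009 g/mol = 0.20578 mol
mol H = 2 × 1.853 g H₂O ÷ 18.015 g/mol = 0.20572 mol
mass O = 4.325 − (2.4716 + 0.20736) = 1.6461 g → mol O = 1.6461 ÷ 15.999 = 0.10289 mol
mass % H = 0.20736 g ÷ 4.325 g × 100%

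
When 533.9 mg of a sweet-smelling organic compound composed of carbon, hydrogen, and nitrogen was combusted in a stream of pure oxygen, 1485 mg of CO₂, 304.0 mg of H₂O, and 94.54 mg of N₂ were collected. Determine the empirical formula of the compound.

mol C = 1.485 g CO₂ ÷ 44.009 g/mol = 0.033743 mol
mol H = 2 × 0.3040 g H₂O ÷ 18.015 g/mol = 0.033750 mol
mol N = 2 × 0.09454 g N₂ ÷ 28.014 g/mol = 0.0067495 mol
Divide by the smallest (0.0067495 mol): C 4.999, H 5.000, N 1.000

C5H5N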